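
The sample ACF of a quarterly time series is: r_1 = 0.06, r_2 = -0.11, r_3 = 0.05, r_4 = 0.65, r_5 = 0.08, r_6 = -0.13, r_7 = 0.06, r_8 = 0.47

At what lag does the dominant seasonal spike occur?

The largest autocorrelation is r_4 = 0.65, with a weaker echo at lag 8 (0.47); the remaining lags stay at or below 0.08.
The dominant spike at lag 4 indicates a seasonal period of 4.

4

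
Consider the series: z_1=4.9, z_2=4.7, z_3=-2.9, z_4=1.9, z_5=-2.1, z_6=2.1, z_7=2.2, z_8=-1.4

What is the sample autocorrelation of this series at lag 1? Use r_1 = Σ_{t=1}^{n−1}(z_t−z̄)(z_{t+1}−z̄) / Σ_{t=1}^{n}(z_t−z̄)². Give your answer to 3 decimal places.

-0.180

Mean z̄ = (4.9 + 4.7 − 2.9 + 1.9 − 2.1 + 2.1 + 2.2 − 1.4)/8 = 1.1750
Σ(z_t−z̄)(z_{t+1}−z̄) = (13.1306) + (-14.3644) + (-2.9544) + (-2.3744) + (-3.0294) + (0.9481) + (-2.6394) = -11.2831
Denominator Σ(z_t−z̄)² = 62.6950
r_1 = -11.2831 / 62.6950 = -0.180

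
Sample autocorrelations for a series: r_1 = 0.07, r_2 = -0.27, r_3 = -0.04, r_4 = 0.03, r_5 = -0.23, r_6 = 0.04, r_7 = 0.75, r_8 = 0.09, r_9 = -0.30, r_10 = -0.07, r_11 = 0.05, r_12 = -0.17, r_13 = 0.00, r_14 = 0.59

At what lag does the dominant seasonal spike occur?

The largest autocorrelation is r_7 = 0.75, with a weaker echo at lag 14 (0.59); the remaining lags stay at or below 0.09.
The dominant spike at lag 7 indicates a seasonal period of 7.

7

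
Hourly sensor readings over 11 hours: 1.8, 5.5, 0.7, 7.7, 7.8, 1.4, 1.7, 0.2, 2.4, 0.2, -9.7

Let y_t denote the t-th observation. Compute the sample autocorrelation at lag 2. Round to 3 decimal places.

0.038

Mean ȳ = (1.8 + 5.5 + 0.7 + 7.7 + 7.8 + 1.4 + 1.7 + 0.2 + 2.4 + 0.2 − 9.7)/11 = 1.7909
Numerator Σ_{t=1}^{9}(y_t−ȳ)(y_{t+2}−ȳ) = 8.5944
Denominator Σ(y_t−ȳ)² = 223.6091
r_2 = 8.5944 / 223.6091 = 0.038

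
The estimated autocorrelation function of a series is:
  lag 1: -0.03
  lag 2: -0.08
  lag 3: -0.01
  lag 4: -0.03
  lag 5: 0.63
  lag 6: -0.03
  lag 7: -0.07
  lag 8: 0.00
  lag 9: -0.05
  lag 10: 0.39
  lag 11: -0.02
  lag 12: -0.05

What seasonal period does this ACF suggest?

The largest autocorrelation is r_5 = 0.63, with a weaker echo at lag 10 (0.39); the remaining lags stay at or below 0.00.
The dominant spike at lag 5 indicates a seasonal period of 5.

5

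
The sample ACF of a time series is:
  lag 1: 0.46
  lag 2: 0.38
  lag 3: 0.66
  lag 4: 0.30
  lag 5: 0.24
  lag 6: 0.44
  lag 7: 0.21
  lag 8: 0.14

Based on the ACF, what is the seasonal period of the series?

The largest autocorrelation is r_3 = 0.66; the remaining lags stay at or below 0.46. The elevated value at lag 1 (0.46), dropping to 0.38 at lag 2, reflects decaying short-term dependence rather than seasonality.
The dominant spike at lag 3 indicates a seasonal period of 3.

3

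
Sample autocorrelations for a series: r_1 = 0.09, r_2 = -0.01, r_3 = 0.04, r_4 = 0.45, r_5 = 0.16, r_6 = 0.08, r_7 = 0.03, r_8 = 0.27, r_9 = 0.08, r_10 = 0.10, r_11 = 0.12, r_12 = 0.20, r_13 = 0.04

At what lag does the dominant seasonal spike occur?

The largest autocorrelation is r_4 = 0.45, with weaker echoes at lags 8 (0.27) and 12 (0.20); the remaining lags stay at or below 0.16.
The dominant spike at lag 4 indicates a seasonal period of 4.

4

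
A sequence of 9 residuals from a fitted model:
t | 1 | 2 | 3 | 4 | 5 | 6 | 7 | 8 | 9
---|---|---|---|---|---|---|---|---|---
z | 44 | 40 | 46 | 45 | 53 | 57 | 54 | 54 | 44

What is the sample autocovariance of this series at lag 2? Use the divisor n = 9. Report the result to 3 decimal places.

5.117

Mean z̄ = (44 + 40 + 46 + 45 + 53 + 57 + 54 + 54 + 44)/9 = 48.5556
Σ_{t=1}^{7}(z_t−z̄)(z_{t+2}−z̄) = 46.0494
γ_2 = 46.0494 / 9 = 5.117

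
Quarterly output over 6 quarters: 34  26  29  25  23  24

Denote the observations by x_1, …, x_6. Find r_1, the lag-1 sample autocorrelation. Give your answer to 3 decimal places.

0.074

Mean x̄ = (34 + 26 + 29 + 25 + 23 + 24)/6 = 26.8333
Deviations from mean: 7.1667, -0.8333, 2.1667, -1.8333, -3.8333, -2.8333
Σ(x_t−x̄)(x_{t+1}−x̄) = (-5.9722) + (-1.8056) + (-3.9722) + (7.0278) + (10.8611) = 6.1389
Denominator Σ(x_t−x̄)² = 82.8333
r_1 = 6.1389 / 82.8333 = 0.074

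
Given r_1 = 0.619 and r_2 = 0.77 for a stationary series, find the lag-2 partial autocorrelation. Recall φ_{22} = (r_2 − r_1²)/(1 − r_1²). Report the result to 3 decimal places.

φ_{22} = (r_2 − r_1²) / (1 − r_1²)
r_1² = (0.619)² = 0.383161
Numerator = 0.77 − 0.3832 = 0.3868; denominator = 1 − 0.3832 = 0.6168
φ_{22} = 0.3868 / 0.6168 = 0.627

0.627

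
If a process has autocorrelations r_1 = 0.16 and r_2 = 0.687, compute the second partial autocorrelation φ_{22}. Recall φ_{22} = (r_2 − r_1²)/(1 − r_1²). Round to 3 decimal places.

φ_{22} = (r_2 − r_1²) / (1 − r_1²)
r_1² = (0.16)² = 0.0256
Numerator = 0.687 − 0.0256 = 0.6614; denominator = 1 − 0.0256 = 0.9744
φ_{22} = 0.6614 / 0.9744 = 0.679

0.679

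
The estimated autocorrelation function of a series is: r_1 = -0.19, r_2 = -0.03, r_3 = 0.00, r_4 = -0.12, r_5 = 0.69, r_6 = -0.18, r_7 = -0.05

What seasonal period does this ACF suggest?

The largest autocorrelation is r_5 = 0.69; the remaining lags stay at or below 0.00.
The dominant spike at lag 5 indicates a seasonal period of 5.

5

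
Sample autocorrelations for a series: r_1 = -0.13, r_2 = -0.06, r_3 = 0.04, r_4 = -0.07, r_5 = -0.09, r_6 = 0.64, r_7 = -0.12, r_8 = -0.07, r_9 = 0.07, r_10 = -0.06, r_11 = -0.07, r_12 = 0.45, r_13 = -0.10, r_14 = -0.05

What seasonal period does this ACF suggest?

6

The largest autocorrelation is r_6 = 0.64, with a weaker echo at lag 12 (0.45); the remaining lags stay at or below 0.07.
The dominant spike at lag 6 indicates a seasonal period of 6.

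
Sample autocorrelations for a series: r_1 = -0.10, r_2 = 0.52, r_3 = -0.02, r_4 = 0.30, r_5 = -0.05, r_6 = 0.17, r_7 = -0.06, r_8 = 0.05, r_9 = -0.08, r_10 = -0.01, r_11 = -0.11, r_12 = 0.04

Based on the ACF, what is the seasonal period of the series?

2

The largest autocorrelation is r_2 = 0.52, with weaker echoes at lags 4 (0.30) and 6 (0.17); the remaining lags stay at or below 0.05.
The dominant spike at lag 2 indicates a seasonal period of 2.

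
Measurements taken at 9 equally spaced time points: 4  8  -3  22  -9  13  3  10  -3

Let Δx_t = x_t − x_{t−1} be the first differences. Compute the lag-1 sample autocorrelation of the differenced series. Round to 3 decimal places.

-0.856

First differences Δx: 4, -11, 25, -31, 22, -10, 7, -13
Mean of differences = -0.8750
Numerator Σ(Δx_t−Δx̄)(Δx_{t+1}−Δx̄) = -2156.0156
Denominator Σ(Δx_t−Δx̄)² = 2518.8750
r_1(Δx) = -2156.0156 / 2518.8750 = -0.856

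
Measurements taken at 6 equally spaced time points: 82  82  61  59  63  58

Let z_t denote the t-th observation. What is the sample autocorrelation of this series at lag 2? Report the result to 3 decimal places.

-0.167

Mean z̄ = (82 + 82 + 61 + 59 + 63 + 58)/6 = 67.5000
Deviations from mean: 14.5000, 14.5000, -6.5000, -8.5000, -4.5000, -9.5000
Numerator Σ_{t=1}^{4}(z_t−z̄)(z_{t+2}−z̄) = -107.5000
Denominator Σ(z_t−z̄)² = 645.5000
r_2 = -107.5000 / 645.5000 = -0.167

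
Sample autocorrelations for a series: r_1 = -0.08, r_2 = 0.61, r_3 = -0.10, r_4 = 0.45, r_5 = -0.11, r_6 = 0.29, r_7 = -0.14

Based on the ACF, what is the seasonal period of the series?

2

The largest autocorrelation is r_2 = 0.61, with weaker echoes at lags 4 (0.45) and 6 (0.29); the remaining lags stay at or below -0.08.
The dominant spike at lag 2 indicates a seasonal period of 2.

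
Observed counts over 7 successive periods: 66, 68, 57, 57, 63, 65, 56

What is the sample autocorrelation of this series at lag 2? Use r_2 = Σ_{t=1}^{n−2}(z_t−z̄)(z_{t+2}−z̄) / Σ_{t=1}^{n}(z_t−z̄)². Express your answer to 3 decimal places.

-0.534

Mean z̄ = (66 + 68 + 57 + 57 + 63 + 65 + 56)/7 = 61.7143
Deviations from mean: 4.2857, 6.2857, -4.7143, -4.7143, 1.2857, 3.2857, -5.7143
Numerator Σ_{t=1}^{5}(z_t−z̄)(z_{t+2}−z̄) = -78.7347
Denominator Σ(z_t−z̄)² = 147.4286
r_2 = -78.7347 / 147.4286 = -0.534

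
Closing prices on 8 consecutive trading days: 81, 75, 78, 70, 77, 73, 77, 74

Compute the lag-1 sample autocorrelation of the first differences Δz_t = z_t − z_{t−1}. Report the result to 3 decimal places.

-0.797

First differences Δz: -6, 3, -8, 7, -4, 4, -3
Mean of differences = -1.0000
Numerator Σ(Δz_t−Δz̄)(Δz_{t+1}−Δz̄) = -153.0000
Denominator Σ(Δz_t−Δz̄)² = 192.0000
r_1(Δz) = -153.0000 / 192.0000 = -0.797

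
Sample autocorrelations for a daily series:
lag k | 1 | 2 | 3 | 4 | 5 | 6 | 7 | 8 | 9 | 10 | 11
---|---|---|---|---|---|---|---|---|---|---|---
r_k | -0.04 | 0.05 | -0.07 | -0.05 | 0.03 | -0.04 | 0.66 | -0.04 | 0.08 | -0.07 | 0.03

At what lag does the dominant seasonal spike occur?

7

The largest autocorrelation is r_7 = 0.66; the remaining lags stay at or below 0.08.
The dominant spike at lag 7 indicates a seasonal period of 7.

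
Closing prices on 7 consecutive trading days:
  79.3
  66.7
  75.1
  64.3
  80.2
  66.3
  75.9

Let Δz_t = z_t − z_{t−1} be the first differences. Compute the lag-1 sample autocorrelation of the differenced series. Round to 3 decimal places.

First differences Δz: -12.6, 8.4, -10.8, 15.9, -13.9, 9.6
Mean of differences = -0.5667
Numerator Σ(Δz_t−Δz̄)(Δz_{t+1}−Δz̄) = -723.2778
Denominator Σ(Δz_t−Δz̄)² = 882.2133
r_1(Δz) = -723.2778 / 882.2133 = -0.820

-0.820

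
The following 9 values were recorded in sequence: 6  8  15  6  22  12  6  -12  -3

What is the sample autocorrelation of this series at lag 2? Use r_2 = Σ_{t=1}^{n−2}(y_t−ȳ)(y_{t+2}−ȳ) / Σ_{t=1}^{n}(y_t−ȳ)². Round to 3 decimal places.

Mean ȳ = (6 + 8 + 15 + 6 + 22 + 12 + 6 − 12 − 3)/9 = 6.6667
Numerator Σ_{t=1}^{7}(y_t−ȳ)(y_{t+2}−ȳ) = 14.4444
Denominator Σ(y_t−ȳ)² = 778.0000
r_2 = 14.4444 / 778.0000 = 0.019

0.019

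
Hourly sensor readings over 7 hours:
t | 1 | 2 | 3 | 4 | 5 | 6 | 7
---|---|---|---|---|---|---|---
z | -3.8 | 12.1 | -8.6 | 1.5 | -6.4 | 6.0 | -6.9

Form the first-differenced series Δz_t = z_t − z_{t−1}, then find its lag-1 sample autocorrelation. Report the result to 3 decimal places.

First differences Δz: 15.9, -20.7, 10.1, -7.9, 12.4, -12.9
Mean of differences = -0.5167
Numerator Σ(Δz_t−Δz̄)(Δz_{t+1}−Δz̄) = -879.3286
Denominator Σ(Δz_t−Δz̄)² = 1164.2883
r_1(Δz) = -879.3286 / 1164.2883 = -0.755

-0.755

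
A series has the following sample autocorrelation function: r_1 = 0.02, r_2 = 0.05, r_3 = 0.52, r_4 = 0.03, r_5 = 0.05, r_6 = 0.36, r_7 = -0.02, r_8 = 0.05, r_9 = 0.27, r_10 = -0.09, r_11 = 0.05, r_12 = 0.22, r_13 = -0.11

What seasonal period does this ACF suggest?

3

The largest autocorrelation is r_3 = 0.52, with weaker echoes at lags 6 (0.36), 9 (0.27) and 12 (0.22); the remaining lags stay at or below 0.05.
The dominant spike at lag 3 indicates a seasonal period of 3.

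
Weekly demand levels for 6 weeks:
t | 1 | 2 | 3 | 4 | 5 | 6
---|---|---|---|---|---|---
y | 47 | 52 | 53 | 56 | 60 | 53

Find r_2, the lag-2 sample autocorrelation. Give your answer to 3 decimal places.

-0.053

Mean ȳ = (47 + 52 + 53 + 56 + 60 + 53)/6 = 53.5000
Deviations from mean: -6.5000, -1.5000, -0.5000, 2.5000, 6.5000, -0.5000
Σ(y_t−ȳ)(y_{t+2}−ȳ) = (3.2500) + (-3.7500) + (-3.2500) + (-1.2500) = -5.0000
Denominator Σ(y_t−ȳ)² = 93.5000
r_2 = -5.0000 / 93.5000 = -0.053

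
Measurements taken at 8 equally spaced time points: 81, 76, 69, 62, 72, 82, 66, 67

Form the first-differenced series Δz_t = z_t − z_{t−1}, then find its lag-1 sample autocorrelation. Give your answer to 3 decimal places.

First differences Δz: -5, -7, -7, 10, 10, -16, 1
Mean of differences = -2.0000
Numerator Σ(Δz_t−Δz̄)(Δz_{t+1}−Δz̄) = -86.0000
Denominator Σ(Δz_t−Δz̄)² = 552.0000
r_1(Δz) = -86.0000 / 552.0000 = -0.156

-0.156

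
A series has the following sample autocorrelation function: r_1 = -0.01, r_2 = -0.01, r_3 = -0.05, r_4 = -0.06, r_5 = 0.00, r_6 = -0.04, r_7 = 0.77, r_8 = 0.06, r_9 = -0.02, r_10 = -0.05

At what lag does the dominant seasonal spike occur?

7

The largest autocorrelation is r_7 = 0.77; the remaining lags stay at or below 0.06.
The dominant spike at lag 7 indicates a seasonal period of 7.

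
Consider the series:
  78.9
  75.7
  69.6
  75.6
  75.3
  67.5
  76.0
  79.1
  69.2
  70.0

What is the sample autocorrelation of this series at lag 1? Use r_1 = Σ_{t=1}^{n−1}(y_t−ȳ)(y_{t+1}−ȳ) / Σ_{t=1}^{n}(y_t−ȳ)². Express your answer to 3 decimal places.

Mean ȳ = (78.9 + 75.7 + 69.6 + 75.6 + 75.3 + 67.5 + 76.0 + 79.1 + 69.2 + 70.0)/10 = 73.6900
Numerator Σ_{t=1}^{9}(y_t−ȳ)(y_{t+1}−ȳ) = -21.9761
Denominator Σ(y_t−ȳ)² = 160.8490
r_1 = -21.9761 / 160.8490 = -0.137

-0.137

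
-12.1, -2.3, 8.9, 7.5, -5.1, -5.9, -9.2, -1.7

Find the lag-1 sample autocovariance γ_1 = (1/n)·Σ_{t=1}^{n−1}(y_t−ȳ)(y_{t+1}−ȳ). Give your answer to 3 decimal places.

14.314

Mean ȳ = (-12.1 − 2.3 + 8.9 + 7.5 − 5.1 − 5.9 − 9.2 − 1.7)/8 = -2.4875
Σ_{t=1}^{7}(y_t−ȳ)(y_{t+1}−ȳ) = 114.5086
γ_1 = 114.5086 / 8 = 14.314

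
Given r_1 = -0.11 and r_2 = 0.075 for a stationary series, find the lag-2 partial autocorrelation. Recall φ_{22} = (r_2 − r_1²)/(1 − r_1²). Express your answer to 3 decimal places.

φ_{22} = (r_2 − r_1²) / (1 − r_1²)
r_1² = (-0.11)² = 0.0121
Numerator = 0.075 − 0.0121 = 0.0629; denominator = 1 − 0.0121 = 0.9879
φ_{22} = 0.0629 / 0.9879 = 0.064

0.064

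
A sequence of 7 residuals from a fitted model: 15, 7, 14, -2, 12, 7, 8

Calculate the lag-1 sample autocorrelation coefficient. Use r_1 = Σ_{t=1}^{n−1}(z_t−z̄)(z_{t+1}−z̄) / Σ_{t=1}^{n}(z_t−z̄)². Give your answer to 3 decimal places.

Mean z̄ = (15 + 7 + 14 − 2 + 12 + 7 + 8)/7 = 8.7143
Deviations from mean: 6.2857, -1.7143, 5.2857, -10.7143, 3.2857, -1.7143, -0.7143
Σ(z_t−z̄)(z_{t+1}−z̄) = (-10.7755) + (-9.0612) + (-56.6327) + (-35.2041) + (-5.6327) + (1.2245) = -116.0816
Denominator Σ(z_t−z̄)² = 199.4286
r_1 = -116.0816 / 199.4286 = -0.582

-0.582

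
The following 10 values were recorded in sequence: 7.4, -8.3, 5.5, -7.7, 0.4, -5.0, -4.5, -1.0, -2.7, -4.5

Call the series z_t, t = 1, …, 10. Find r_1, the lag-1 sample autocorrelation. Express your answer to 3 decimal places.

-0.669

Mean z̄ = (7.4 − 8.3 + 5.5 − 7.7 + 0.4 − 5.0 − 4.5 − 1.0 − 2.7 − 4.5)/10 = -2.0400
Numerator Σ_{t=1}^{9}(z_t−z̄)(z_{t+1}−z̄) = -164.3436
Denominator Σ(z_t−z̄)² = 245.5240
r_1 = -164.3436 / 245.5240 = -0.669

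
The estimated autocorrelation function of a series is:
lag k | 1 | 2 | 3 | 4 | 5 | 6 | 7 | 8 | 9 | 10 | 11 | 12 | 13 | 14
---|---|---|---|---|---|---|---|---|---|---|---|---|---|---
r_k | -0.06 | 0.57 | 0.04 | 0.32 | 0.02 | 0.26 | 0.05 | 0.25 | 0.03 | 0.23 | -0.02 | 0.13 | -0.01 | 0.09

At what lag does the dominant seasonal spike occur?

2

The largest autocorrelation is r_2 = 0.57, with weaker echoes at lags 4 (0.32), 6 (0.26), 8 (0.25) and 10 (0.23); the remaining lags stay at or below 0.13.
The dominant spike at lag 2 indicates a seasonal period of 2.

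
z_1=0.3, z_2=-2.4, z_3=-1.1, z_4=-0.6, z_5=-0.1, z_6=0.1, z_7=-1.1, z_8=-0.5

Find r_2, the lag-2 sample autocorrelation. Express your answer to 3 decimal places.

Mean z̄ = (0.3 − 2.4 − 1.1 − 0.6 − 0.1 + 0.1 − 1.1 − 0.5)/8 = -0.6750
Deviations from mean: 0.9750, -1.7250, -0.4250, 0.0750, 0.5750, 0.7750, -0.4250, 0.1750
Σ(z_t−z̄)(z_{t+2}−z̄) = (-0.4144) + (-0.1294) + (-0.2444) + (0.0581) + (-0.2444) + (0.1356) = -0.8388
Denominator Σ(z_t−z̄)² = 5.2550
r_2 = -0.8388 / 5.2550 = -0.160

-0.160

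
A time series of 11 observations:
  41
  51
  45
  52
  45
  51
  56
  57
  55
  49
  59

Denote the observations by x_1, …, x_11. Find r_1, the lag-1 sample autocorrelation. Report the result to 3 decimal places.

0.057

Mean x̄ = (41 + 51 + 45 + 52 + 45 + 51 + 56 + 57 + 55 + 49 + 59)/11 = 51.0000
Numerator Σ_{t=1}^{10}(x_t−x̄)(x_{t+1}−x̄) = 18.0000
Denominator Σ(x_t−x̄)² = 318.0000
r_1 = 18.0000 / 318.0000 = 0.057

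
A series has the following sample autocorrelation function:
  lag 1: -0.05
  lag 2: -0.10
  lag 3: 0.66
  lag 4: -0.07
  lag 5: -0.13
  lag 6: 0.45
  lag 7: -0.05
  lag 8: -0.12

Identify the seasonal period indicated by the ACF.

3

The largest autocorrelation is r_3 = 0.66, with a weaker echo at lag 6 (0.45); the remaining lags stay at or below -0.05.
The dominant spike at lag 3 indicates a seasonal period of 3.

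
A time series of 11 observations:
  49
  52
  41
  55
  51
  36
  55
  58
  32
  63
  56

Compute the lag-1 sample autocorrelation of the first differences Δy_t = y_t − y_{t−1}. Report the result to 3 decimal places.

First differences Δy: 3, -11, 14, -4, -15, 19, 3, -26, 31, -7
Mean of differences = 0.7000
Numerator Σ(Δy_t−Δȳ)(Δy_{t+1}−Δȳ) = -1520.1900
Denominator Σ(Δy_t−Δȳ)² = 2618.1000
r_1(Δy) = -1520.1900 / 2618.1000 = -0.581

-0.581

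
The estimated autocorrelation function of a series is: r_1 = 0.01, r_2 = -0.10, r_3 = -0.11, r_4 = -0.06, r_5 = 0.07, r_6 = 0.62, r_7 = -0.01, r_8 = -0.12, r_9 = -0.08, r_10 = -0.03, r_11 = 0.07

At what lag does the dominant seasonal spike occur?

6

The largest autocorrelation is r_6 = 0.62; the remaining lags stay at or below 0.07.
The dominant spike at lag 6 indicates a seasonal period of 6.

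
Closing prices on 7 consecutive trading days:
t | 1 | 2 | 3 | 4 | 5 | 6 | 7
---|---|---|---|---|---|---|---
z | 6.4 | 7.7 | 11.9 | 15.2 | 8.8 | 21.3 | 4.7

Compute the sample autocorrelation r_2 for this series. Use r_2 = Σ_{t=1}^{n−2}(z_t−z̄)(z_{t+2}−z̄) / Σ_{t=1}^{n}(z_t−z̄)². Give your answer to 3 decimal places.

Mean z̄ = (6.4 + 7.7 + 11.9 + 15.2 + 8.8 + 21.3 + 4.7)/7 = 10.8571
Deviations from mean: -4.4571, -3.1571, 1.0429, 4.3429, -2.0571, 10.4429, -6.1571
Numerator Σ_{t=1}^{5}(z_t−z̄)(z_{t+2}−z̄) = 37.5135
Denominator Σ(z_t−z̄)² = 200.9771
r_2 = 37.5135 / 200.9771 = 0.187

0.187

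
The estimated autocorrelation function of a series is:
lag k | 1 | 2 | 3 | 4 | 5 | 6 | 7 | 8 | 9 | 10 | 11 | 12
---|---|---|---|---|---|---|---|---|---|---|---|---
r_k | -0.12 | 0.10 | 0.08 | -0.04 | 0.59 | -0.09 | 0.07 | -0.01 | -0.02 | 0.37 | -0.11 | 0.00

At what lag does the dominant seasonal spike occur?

5

The largest autocorrelation is r_5 = 0.59, with a weaker echo at lag 10 (0.37); the remaining lags stay at or below 0.10.
The dominant spike at lag 5 indicates a seasonal period of 5.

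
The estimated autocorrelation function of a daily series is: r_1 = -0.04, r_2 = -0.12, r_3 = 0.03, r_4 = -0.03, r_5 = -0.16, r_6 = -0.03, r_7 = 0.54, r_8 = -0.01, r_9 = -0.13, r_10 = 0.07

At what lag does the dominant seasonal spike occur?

The largest autocorrelation is r_7 = 0.54; the remaining lags stay at or below 0.07.
The dominant spike at lag 7 indicates a seasonal period of 7.

7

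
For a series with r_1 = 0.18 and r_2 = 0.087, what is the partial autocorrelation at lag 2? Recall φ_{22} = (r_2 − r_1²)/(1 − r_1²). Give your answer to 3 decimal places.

0.056

φ_{22} = (r_2 − r_1²) / (1 − r_1²)
r_1² = (0.18)² = 0.0324
Numerator = 0.087 − 0.0324 = 0.0546; denominator = 1 − 0.0324 = 0.9676
φ_{22} = 0.0546 / 0.9676 = 0.056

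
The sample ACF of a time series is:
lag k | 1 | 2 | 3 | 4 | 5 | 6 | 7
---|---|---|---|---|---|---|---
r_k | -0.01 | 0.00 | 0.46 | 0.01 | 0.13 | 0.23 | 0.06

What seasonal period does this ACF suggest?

The largest autocorrelation is r_3 = 0.46, with a weaker echo at lag 6 (0.23); the remaining lags stay at or below 0.13.
The dominant spike at lag 3 indicates a seasonal period of 3.

3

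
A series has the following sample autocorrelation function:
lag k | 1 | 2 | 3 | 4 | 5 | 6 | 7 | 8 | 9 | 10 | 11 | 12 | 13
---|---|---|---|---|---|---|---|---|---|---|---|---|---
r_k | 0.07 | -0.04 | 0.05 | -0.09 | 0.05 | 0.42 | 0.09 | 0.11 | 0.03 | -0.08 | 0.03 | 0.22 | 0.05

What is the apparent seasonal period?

The largest autocorrelation is r_6 = 0.42, with a weaker echo at lag 12 (0.22); the remaining lags stay at or below 0.11.
The dominant spike at lag 6 indicates a seasonal period of 6.

6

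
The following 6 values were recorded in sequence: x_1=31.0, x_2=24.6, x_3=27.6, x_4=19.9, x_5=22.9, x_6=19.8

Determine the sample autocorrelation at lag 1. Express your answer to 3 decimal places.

0.010

Mean x̄ = (31.0 + 24.6 + 27.6 + 19.9 + 22.9 + 19.8)/6 = 24.3000
Σ(x_t−x̄)(x_{t+1}−x̄) = (2.0100) + (0.9900) + (-14.5200) + (6.1600) + (6.3000) = 0.9400
Denominator Σ(x_t−x̄)² = 97.4400
r_1 = 0.9400 / 97.4400 = 0.010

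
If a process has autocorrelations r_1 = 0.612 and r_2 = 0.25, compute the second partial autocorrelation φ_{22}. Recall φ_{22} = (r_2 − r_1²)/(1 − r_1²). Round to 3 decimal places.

-0.199

φ_{22} = (r_2 − r_1²) / (1 − r_1²)
r_1² = (0.612)² = 0.374544
Numerator = 0.25 − 0.3745 = -0.1245; denominator = 1 − 0.3745 = 0.6255
φ_{22} = -0.1245 / 0.6255 = -0.199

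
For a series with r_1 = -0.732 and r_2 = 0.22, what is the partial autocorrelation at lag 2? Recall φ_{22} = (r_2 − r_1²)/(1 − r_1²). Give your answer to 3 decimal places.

-0.680

φ_{22} = (r_2 − r_1²) / (1 − r_1²)
r_1² = (-0.732)² = 0.535824
Numerator = 0.22 − 0.5358 = -0.3158; denominator = 1 − 0.5358 = 0.4642
φ_{22} = -0.3158 / 0.4642 = -0.680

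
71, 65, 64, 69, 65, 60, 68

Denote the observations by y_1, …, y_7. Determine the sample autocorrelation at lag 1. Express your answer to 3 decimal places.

-0.225

Mean ȳ = (71 + 65 + 64 + 69 + 65 + 60 + 68)/7 = 66.0000
Deviations from mean: 5.0000, -1.0000, -2.0000, 3.0000, -1.0000, -6.0000, 2.0000
Σ(y_t−ȳ)(y_{t+1}−ȳ) = (-5.0000) + (2.0000) + (-6.0000) + (-3.0000) + (6.0000) + (-12.0000) = -18.0000
Denominator Σ(y_t−ȳ)² = 80.0000
r_1 = -18.0000 / 80.0000 = -0.225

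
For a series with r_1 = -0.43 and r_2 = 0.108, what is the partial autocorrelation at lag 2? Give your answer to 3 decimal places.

-0.094

φ_{22} = (r_2 − r_1²) / (1 − r_1²)
r_1² = (-0.43)² = 0.1849
Numerator = 0.108 − 0.1849 = -0.0769; denominator = 1 − 0.1849 = 0.8151
φ_{22} = -0.0769 / 0.8151 = -0.094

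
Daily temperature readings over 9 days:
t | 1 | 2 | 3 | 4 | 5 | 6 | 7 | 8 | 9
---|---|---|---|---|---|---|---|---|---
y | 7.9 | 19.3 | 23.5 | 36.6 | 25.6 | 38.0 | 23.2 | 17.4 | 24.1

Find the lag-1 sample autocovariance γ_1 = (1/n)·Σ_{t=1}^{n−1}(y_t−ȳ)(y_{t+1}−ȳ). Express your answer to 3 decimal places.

12.043

Mean ȳ = (7.9 + 19.3 + 23.5 + 36.6 + 25.6 + 38.0 + 23.2 + 17.4 + 24.1)/9 = 23.9556
Σ_{t=1}^{8}(y_t−ȳ)(y_{t+1}−ȳ) = 108.3914
γ_1 = 108.3914 / 9 = 12.043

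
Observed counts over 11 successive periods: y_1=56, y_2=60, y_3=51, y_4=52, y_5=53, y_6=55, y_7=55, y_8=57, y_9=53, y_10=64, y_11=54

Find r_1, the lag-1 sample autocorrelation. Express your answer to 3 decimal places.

-0.214

Mean ȳ = (56 + 60 + 51 + 52 + 53 + 55 + 55 + 57 + 53 + 64 + 54)/11 = 55.4545
Numerator Σ_{t=1}^{10}(y_t−ȳ)(y_{t+1}−ȳ) = -30.4793
Denominator Σ(y_t−ȳ)² = 142.7273
r_1 = -30.4793 / 142.7273 = -0.214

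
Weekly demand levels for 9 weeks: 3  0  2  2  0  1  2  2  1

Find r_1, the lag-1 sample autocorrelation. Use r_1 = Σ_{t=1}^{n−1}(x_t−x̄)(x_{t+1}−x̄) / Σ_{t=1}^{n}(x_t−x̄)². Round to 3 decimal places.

Mean x̄ = (3 + 0 + 2 + 2 + 0 + 1 + 2 + 2 + 1)/9 = 1.4444
Numerator Σ_{t=1}^{8}(x_t−x̄)(x_{t+1}−x̄) = -3.0864
Denominator Σ(x_t−x̄)² = 8.2222
r_1 = -3.0864 / 8.2222 = -0.375

-0.375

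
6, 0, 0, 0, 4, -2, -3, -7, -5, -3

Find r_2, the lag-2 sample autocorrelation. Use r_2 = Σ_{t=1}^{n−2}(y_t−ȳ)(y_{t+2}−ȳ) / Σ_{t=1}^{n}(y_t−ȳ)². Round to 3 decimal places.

Mean ȳ = (6 + 0 + 0 + 0 + 4 − 2 − 3 − 7 − 5 − 3)/10 = -1.0000
Numerator Σ_{t=1}^{8}(y_t−ȳ)(y_{t+2}−ȳ) = 28.0000
Denominator Σ(y_t−ȳ)² = 138.0000
r_2 = 28.0000 / 138.0000 = 0.203

0.203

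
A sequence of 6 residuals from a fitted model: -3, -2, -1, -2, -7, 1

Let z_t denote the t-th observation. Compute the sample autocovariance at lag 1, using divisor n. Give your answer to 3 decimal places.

Mean z̄ = (-3 − 2 − 1 − 2 − 7 + 1)/6 = -2.3333
Σ_{t=1}^{5}(z_t−z̄)(z_{t+1}−z̄) = -16.4444
γ_1 = -16.4444 / 6 = -2.741

-2.741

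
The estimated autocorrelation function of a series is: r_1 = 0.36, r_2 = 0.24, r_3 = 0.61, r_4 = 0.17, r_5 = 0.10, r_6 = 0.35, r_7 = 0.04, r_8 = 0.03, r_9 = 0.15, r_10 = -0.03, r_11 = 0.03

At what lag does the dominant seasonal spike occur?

The largest autocorrelation is r_3 = 0.61; the remaining lags stay at or below 0.36. The elevated value at lag 1 (0.36), dropping to 0.24 at lag 2, reflects decaying short-term dependence rather than seasonality.
The dominant spike at lag 3 indicates a seasonal period of 3.

3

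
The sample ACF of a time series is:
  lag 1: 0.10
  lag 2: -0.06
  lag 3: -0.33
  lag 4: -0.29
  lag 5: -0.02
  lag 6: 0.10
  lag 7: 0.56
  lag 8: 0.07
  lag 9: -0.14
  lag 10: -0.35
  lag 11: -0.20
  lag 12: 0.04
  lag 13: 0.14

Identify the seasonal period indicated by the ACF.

The largest autocorrelation is r_7 = 0.56; the remaining lags stay at or below 0.14.
The dominant spike at lag 7 indicates a seasonal period of 7.

7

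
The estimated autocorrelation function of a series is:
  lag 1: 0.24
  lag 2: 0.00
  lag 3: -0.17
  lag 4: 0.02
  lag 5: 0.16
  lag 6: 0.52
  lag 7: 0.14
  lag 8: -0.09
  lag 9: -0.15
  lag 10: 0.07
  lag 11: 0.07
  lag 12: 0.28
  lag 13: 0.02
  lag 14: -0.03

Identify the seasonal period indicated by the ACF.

The largest autocorrelation is r_6 = 0.52, with a weaker echo at lag 12 (0.28); the remaining lags stay at or below 0.24. The elevated value at lag 1 (0.24), dropping to 0.00 at lag 2, reflects decaying short-term dependence rather than seasonality.
The dominant spike at lag 6 indicates a seasonal period of 6.

6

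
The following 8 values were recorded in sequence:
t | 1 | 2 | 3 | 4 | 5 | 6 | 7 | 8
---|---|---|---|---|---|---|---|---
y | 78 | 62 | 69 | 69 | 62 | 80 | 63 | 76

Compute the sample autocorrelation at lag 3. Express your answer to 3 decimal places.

0.010

Mean ȳ = (78 + 62 + 69 + 69 + 62 + 80 + 63 + 76)/8 = 69.8750
Deviations from mean: 8.1250, -7.8750, -0.8750, -0.8750, -7.8750, 10.1250, -6.8750, 6.1250
Numerator Σ_{t=1}^{5}(y_t−ȳ)(y_{t+3}−ȳ) = 3.8281
Denominator Σ(y_t−ȳ)² = 378.8750
r_3 = 3.8281 / 378.8750 = 0.010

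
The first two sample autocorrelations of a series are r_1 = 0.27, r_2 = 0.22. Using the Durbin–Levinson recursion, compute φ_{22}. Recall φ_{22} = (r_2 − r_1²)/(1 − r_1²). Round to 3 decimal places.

φ_{22} = (r_2 − r_1²) / (1 − r_1²)
r_1² = (0.27)² = 0.0729
Numerator = 0.22 − 0.0729 = 0.1471; denominator = 1 − 0.0729 = 0.9271
φ_{22} = 0.1471 / 0.9271 = 0.159

0.159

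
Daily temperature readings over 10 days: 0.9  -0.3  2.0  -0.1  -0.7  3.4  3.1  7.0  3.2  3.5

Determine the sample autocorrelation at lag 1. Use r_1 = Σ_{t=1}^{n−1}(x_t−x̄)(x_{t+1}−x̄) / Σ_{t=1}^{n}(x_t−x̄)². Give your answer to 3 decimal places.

0.381

Mean x̄ = (0.9 − 0.3 + 2.0 − 0.1 − 0.7 + 3.4 + 3.1 + 7.0 + 3.2 + 3.5)/10 = 2.2000
Numerator Σ_{t=1}^{9}(x_t−x̄)(x_{t+1}−x̄) = 18.9000
Denominator Σ(x_t−x̄)² = 49.6600
r_1 = 18.9000 / 49.6600 = 0.381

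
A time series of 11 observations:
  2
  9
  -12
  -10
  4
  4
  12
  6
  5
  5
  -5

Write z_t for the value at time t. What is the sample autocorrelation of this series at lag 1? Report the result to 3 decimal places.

0.191

Mean z̄ = (2 + 9 − 12 − 10 + 4 + 4 + 12 + 6 + 5 + 5 − 5)/11 = 1.8182
Numerator Σ_{t=1}^{10}(z_t−z̄)(z_{t+1}−z̄) = 110.8760
Denominator Σ(z_t−z̄)² = 579.6364
r_1 = 110.8760 / 579.6364 = 0.191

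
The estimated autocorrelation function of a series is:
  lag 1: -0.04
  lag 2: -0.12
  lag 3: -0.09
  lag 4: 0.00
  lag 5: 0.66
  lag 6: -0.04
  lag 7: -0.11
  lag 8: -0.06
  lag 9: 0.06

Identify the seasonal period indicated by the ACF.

The largest autocorrelation is r_5 = 0.66; the remaining lags stay at or below 0.06.
The dominant spike at lag 5 indicates a seasonal period of 5.

5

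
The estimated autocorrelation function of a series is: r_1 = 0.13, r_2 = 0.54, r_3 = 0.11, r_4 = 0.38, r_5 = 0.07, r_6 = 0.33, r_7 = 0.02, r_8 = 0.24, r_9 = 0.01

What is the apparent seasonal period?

The largest autocorrelation is r_2 = 0.54, with weaker echoes at lags 4 (0.38), 6 (0.33) and 8 (0.24); the remaining lags stay at or below 0.13.
The dominant spike at lag 2 indicates a seasonal period of 2.

2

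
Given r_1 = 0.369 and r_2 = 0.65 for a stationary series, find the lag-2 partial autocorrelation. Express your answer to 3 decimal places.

φ_{22} = (r_2 − r_1²) / (1 − r_1²)
r_1² = (0.369)² = 0.136161
Numerator = 0.65 − 0.1362 = 0.5138; denominator = 1 − 0.1362 = 0.8638
φ_{22} = 0.5138 / 0.8638 = 0.595

0.595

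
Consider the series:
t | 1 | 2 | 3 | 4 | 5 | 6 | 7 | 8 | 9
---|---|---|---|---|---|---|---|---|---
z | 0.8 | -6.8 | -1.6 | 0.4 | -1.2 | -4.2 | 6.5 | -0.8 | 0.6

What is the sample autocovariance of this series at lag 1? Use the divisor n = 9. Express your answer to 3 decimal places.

Mean z̄ = (0.8 − 6.8 − 1.6 + 0.4 − 1.2 − 4.2 + 6.5 − 0.8 + 0.6)/9 = -0.7000
Σ_{t=1}^{8}(z_t−z̄)(z_{t+1}−z̄) = -29.5000
γ_1 = -29.5000 / 9 = -3.278

-3.278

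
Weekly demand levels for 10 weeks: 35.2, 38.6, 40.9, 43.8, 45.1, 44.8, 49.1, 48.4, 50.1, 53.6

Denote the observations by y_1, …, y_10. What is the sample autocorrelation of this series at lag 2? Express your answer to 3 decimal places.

Mean ȳ = (35.2 + 38.6 + 40.9 + 43.8 + 45.1 + 44.8 + 49.1 + 48.4 + 50.1 + 53.6)/10 = 44.9600
Numerator Σ_{t=1}^{8}(y_t−ȳ)(y_{t+2}−ȳ) = 97.6508
Denominator Σ(y_t−ȳ)² = 283.6240
r_2 = 97.6508 / 283.6240 = 0.344

0.344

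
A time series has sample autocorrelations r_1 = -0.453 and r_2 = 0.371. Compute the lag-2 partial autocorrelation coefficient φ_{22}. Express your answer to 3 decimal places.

φ_{22} = (r_2 − r_1²) / (1 − r_1²)
r_1² = (-0.453)² = 0.205209
Numerator = 0.371 − 0.2052 = 0.1658; denominator = 1 − 0.2052 = 0.7948
φ_{22} = 0.1658 / 0.7948 = 0.209

0.209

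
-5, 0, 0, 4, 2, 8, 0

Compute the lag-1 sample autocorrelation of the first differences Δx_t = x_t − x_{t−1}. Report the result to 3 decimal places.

First differences Δx: 5, 0, 4, -2, 6, -8
Mean of differences = 0.8333
Numerator Σ(Δx_t−Δx̄)(Δx_{t+1}−Δx̄) = -75.3611
Denominator Σ(Δx_t−Δx̄)² = 140.8333
r_1(Δx) = -75.3611 / 140.8333 = -0.535

-0.535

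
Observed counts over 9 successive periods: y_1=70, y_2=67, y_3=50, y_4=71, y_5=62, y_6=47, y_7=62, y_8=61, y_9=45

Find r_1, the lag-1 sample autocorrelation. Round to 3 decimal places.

Mean ȳ = (70 + 67 + 50 + 71 + 62 + 47 + 62 + 61 + 45)/9 = 59.4444
Numerator Σ_{t=1}^{8}(y_t−ȳ)(y_{t+1}−ȳ) = -153.3086
Denominator Σ(y_t−ȳ)² = 770.2222
r_1 = -153.3086 / 770.2222 = -0.199

-0.199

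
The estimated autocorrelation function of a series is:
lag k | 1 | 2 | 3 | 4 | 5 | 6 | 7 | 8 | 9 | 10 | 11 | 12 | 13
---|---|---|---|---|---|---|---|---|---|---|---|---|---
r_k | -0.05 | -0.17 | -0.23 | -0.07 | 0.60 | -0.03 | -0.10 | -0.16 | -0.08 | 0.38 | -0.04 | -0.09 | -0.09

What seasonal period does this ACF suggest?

The largest autocorrelation is r_5 = 0.60, with a weaker echo at lag 10 (0.38); the remaining lags stay at or below -0.03.
The dominant spike at lag 5 indicates a seasonal period of 5.

5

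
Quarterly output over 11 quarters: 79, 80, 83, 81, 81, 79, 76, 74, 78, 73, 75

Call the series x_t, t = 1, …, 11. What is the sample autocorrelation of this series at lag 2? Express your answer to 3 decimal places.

Mean x̄ = (79 + 80 + 83 + 81 + 81 + 79 + 76 + 74 + 78 + 73 + 75)/11 = 78.0909
Numerator Σ_{t=1}^{9}(x_t−x̄)(x_{t+2}−x̄) = 38.4380
Denominator Σ(x_t−x̄)² = 102.9091
r_2 = 38.4380 / 102.9091 = 0.374

0.374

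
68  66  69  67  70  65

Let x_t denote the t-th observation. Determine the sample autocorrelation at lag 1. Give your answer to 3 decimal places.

Mean x̄ = (68 + 66 + 69 + 67 + 70 + 65)/6 = 67.5000
Deviations from mean: 0.5000, -1.5000, 1.5000, -0.5000, 2.5000, -2.5000
Σ(x_t−x̄)(x_{t+1}−x̄) = (-0.7500) + (-2.2500) + (-0.7500) + (-1.2500) + (-6.2500) = -11.2500
Denominator Σ(x_t−x̄)² = 17.5000
r_1 = -11.2500 / 17.5000 = -0.643

-0.643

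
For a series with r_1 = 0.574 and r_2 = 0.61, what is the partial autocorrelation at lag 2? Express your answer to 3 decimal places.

0.418

φ_{22} = (r_2 − r_1²) / (1 − r_1²)
r_1² = (0.574)² = 0.329476
Numerator = 0.61 − 0.3295 = 0.2805; denominator = 1 − 0.3295 = 0.6705
φ_{22} = 0.2805 / 0.6705 = 0.418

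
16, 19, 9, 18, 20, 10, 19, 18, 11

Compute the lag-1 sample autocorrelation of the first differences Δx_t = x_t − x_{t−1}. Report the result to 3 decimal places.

-0.510

First differences Δx: 3, -10, 9, 2, -10, 9, -1, -7
Mean of differences = -0.6250
Numerator Σ(Δx_t−Δx̄)(Δx_{t+1}−Δx̄) = -215.0156
Denominator Σ(Δx_t−Δx̄)² = 421.8750
r_1(Δx) = -215.0156 / 421.8750 = -0.510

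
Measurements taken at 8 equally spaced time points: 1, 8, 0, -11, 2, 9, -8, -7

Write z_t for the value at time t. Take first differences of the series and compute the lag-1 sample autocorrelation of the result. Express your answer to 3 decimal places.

-0.240

First differences Δz: 7, -8, -11, 13, 7, -17, 1
Mean of differences = -1.1429
Numerator Σ(Δz_t−Δz̄)(Δz_{t+1}−Δz̄) = -175.5918
Denominator Σ(Δz_t−Δz̄)² = 732.8571
r_1(Δz) = -175.5918 / 732.8571 = -0.240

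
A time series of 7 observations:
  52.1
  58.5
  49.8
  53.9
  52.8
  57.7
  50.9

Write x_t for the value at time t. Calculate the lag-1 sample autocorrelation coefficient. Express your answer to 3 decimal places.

Mean x̄ = (52.1 + 58.5 + 49.8 + 53.9 + 52.8 + 57.7 + 50.9)/7 = 53.6714
Deviations from mean: -1.5714, 4.8286, -3.8714, 0.2286, -0.8714, 4.0286, -2.7714
Σ(x_t−x̄)(x_{t+1}−x̄) = (-7.5878) + (-18.6935) + (-0.8849) + (-0.1992) + (-3.5106) + (-11.1649) = -42.0408
Denominator Σ(x_t−x̄)² = 65.4943
r_1 = -42.0408 / 65.4943 = -0.642

-0.642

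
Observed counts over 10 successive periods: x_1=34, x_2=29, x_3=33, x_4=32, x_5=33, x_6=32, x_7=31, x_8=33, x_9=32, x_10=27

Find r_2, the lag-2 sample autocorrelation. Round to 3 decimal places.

-0.062

Mean x̄ = (34 + 29 + 33 + 32 + 33 + 32 + 31 + 33 + 32 + 27)/10 = 31.6000
Numerator Σ_{t=1}^{8}(x_t−x̄)(x_{t+2}−x̄) = -2.5200
Denominator Σ(x_t−x̄)² = 40.4000
r_2 = -2.5200 / 40.4000 = -0.062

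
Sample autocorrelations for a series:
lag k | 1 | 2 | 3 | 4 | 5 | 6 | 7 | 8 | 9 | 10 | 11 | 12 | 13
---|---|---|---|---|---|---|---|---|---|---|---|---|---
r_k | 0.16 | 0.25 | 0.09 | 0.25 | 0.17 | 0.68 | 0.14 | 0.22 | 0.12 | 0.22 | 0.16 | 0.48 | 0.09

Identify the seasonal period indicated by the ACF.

The largest autocorrelation is r_6 = 0.68, with a weaker echo at lag 12 (0.48); the remaining lags stay at or below 0.25.
The dominant spike at lag 6 indicates a seasonal period of 6.

6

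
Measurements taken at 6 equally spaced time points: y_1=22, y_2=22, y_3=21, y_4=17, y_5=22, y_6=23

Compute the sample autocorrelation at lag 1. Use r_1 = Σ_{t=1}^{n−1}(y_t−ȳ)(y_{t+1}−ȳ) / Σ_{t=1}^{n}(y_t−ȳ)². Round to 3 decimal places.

-0.030

Mean ȳ = (22 + 22 + 21 + 17 + 22 + 23)/6 = 21.1667
Deviations from mean: 0.8333, 0.8333, -0.1667, -4.1667, 0.8333, 1.8333
Σ(y_t−ȳ)(y_{t+1}−ȳ) = (0.6944) + (-0.1389) + (0.6944) + (-3.4722) + (1.5278) = -0.6944
Denominator Σ(y_t−ȳ)² = 22.8333
r_1 = -0.6944 / 22.8333 = -0.030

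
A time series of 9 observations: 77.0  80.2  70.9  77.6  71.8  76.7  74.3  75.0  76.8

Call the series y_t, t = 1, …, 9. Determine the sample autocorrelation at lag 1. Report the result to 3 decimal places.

Mean ȳ = (77.0 + 80.2 + 70.9 + 77.6 + 71.8 + 76.7 + 74.3 + 75.0 + 76.8)/9 = 75.5889
Numerator Σ_{t=1}^{8}(y_t−ȳ)(y_{t+1}−ȳ) = -37.7601
Denominator Σ(y_t−ȳ)² = 68.3489
r_1 = -37.7601 / 68.3489 = -0.552

-0.552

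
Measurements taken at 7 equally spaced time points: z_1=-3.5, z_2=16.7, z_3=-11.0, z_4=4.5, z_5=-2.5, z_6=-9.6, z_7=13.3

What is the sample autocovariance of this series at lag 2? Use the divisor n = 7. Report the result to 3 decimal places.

Mean z̄ = (-3.5 + 16.7 − 11.0 + 4.5 − 2.5 − 9.6 + 13.3)/7 = 1.1286
Deviations: -4.6286, 15.5714, -12.1286, 3.3714, -3.6286, -10.7286, 12.1714
Σ_{t=1}^{5}(z_t−z̄)(z_{t+2}−z̄) = 72.3098
γ_2 = 72.3098 / 7 = 10.330

10.330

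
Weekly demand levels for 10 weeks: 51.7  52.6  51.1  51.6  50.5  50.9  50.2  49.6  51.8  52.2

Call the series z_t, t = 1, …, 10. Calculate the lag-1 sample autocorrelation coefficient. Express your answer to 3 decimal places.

Mean z̄ = (51.7 + 52.6 + 51.1 + 51.6 + 50.5 + 50.9 + 50.2 + 49.6 + 51.8 + 52.2)/10 = 51.2200
Numerator Σ_{t=1}^{9}(z_t−z̄)(z_{t+1}−z̄) = 2.0156
Denominator Σ(z_t−z̄)² = 7.8760
r_1 = 2.0156 / 7.8760 = 0.256

0.256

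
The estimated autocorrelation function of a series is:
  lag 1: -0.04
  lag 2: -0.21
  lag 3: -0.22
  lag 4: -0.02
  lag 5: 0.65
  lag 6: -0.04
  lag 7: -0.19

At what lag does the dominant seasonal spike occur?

The largest autocorrelation is r_5 = 0.65; the remaining lags stay at or below -0.02.
The dominant spike at lag 5 indicates a seasonal period of 5.

5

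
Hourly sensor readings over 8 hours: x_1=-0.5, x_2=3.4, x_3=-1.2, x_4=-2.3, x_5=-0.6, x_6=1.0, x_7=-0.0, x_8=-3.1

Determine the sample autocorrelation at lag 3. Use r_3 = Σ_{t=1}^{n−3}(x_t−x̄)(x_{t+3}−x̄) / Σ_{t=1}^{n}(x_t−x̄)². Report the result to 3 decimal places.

-0.069

Mean x̄ = (-0.5 + 3.4 − 1.2 − 2.3 − 0.6 + 1.0 − 0.0 − 3.1)/8 = -0.4125
Deviations from mean: -0.0875, 3.8125, -0.7875, -1.8875, -0.1875, 1.4125, 0.4125, -2.6875
Numerator Σ_{t=1}^{5}(x_t−x̄)(x_{t+3}−x̄) = -1.9367
Denominator Σ(x_t−x̄)² = 28.1488
r_3 = -1.9367 / 28.1488 = -0.069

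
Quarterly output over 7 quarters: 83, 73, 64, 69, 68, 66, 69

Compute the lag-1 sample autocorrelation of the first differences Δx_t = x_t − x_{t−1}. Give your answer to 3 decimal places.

First differences Δx: -10, -9, 5, -1, -2, 3
Mean of differences = -2.3333
Numerator Σ(Δx_t−Δx̄)(Δx_{t+1}−Δx̄) = 14.2222
Denominator Σ(Δx_t−Δx̄)² = 187.3333
r_1(Δx) = 14.2222 / 187.3333 = 0.076

0.076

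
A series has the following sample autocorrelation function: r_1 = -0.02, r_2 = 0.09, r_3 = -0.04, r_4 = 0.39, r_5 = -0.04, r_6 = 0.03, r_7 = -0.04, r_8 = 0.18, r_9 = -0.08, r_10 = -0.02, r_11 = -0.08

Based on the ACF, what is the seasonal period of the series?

4

The largest autocorrelation is r_4 = 0.39, with a weaker echo at lag 8 (0.18); the remaining lags stay at or below 0.09.
The dominant spike at lag 4 indicates a seasonal period of 4.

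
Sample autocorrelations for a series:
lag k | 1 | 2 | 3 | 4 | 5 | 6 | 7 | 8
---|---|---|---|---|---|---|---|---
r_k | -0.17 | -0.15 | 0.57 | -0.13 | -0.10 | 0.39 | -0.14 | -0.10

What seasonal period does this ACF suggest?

3

The largest autocorrelation is r_3 = 0.57, with a weaker echo at lag 6 (0.39); the remaining lags stay at or below -0.10.
The dominant spike at lag 3 indicates a seasonal period of 3.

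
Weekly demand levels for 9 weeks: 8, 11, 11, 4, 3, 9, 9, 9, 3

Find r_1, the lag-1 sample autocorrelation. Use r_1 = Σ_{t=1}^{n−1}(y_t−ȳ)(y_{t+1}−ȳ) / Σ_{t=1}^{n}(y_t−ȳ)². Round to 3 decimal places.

0.103

Mean ȳ = (8 + 11 + 11 + 4 + 3 + 9 + 9 + 9 + 3)/9 = 7.4444
Numerator Σ_{t=1}^{8}(y_t−ȳ)(y_{t+1}−ȳ) = 8.6914
Denominator Σ(y_t−ȳ)² = 84.2222
r_1 = 8.6914 / 84.2222 = 0.103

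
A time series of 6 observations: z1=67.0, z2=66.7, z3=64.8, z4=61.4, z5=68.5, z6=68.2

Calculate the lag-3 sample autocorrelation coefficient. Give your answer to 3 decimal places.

Mean z̄ = (67.0 + 66.7 + 64.8 + 61.4 + 68.5 + 68.2)/6 = 66.1000
Deviations from mean: 0.9000, 0.6000, -1.3000, -4.7000, 2.4000, 2.1000
Σ(z_t−z̄)(z_{t+3}−z̄) = (-4.2300) + (1.4400) + (-2.7300) = -5.5200
Denominator Σ(z_t−z̄)² = 35.1200
r_3 = -5.5200 / 35.1200 = -0.157

-0.157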